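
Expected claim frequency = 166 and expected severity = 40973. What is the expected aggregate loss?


E[S] = E[N] * E[X]
= 166 * 40973
= 6.8015e+06


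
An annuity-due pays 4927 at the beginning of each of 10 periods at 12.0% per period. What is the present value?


PV_due = PMT * (1-(1+i)^(-n))/i * (1+i)
PV_immediate = 27838.6489
PV_due = 27838.6489 * 1.12
= 31179.2867


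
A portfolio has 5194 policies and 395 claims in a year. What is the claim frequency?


frequency = claims / policies
= 395 / 5194
= 0.076


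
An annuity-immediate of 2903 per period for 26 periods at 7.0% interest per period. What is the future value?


FV = PMT * ((1+i)^n - 1) / i
= 2903 * ((1.07)^26 - 1) / 0.07
= 2903 * (5.807353 - 1) / 0.07
= 199367.7934


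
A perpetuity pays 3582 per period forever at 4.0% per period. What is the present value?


PV = PMT / i
= 3582 / 0.04
= 89550.0


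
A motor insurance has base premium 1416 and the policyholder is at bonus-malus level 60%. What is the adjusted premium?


adjusted = base * BM_level / 100
= 1416 * 60 / 100
= 1416 * 0.6
= 849.6


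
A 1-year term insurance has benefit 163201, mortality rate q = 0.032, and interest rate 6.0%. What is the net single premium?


NSP = benefit * q * v
v = 1/(1+i) = 0.943396
NSP = 163201 * 0.032 * 0.943396
= 4926.8226


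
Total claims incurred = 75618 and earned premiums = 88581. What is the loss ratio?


Loss ratio = claims / premiums
= 75618 / 88581
= 0.8537


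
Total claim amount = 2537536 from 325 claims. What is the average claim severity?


severity = total / number
= 2537536 / 325
= 7807.8031


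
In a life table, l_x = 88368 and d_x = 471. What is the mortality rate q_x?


q_x = d_x / l_x
= 471 / 88368
= 0.0053


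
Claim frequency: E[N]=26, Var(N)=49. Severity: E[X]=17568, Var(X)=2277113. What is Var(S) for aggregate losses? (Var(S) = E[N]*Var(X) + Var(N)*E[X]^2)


Var(S) = E[N]*Var(X) + Var(N)*E[X]^2
= 26*2277113 + 49*17568^2
= 59204938 + 15123096576
= 1.5182e+10


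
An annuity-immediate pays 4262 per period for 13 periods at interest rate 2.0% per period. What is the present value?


PV = PMT * (1 - (1+i)^(-n)) / i
= 4262 * (1 - (1+0.02)^(-13)) / 0.02
= 4262 * (1 - 0.773033) / 0.02
= 4262 * 11.348374
= 48366.7689


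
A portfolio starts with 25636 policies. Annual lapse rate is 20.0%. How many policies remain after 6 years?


remaining = initial * (1 - lapse)^years
= 25636 * (1 - 0.2)^6
= 25636 * 0.262144
= 6720.3236


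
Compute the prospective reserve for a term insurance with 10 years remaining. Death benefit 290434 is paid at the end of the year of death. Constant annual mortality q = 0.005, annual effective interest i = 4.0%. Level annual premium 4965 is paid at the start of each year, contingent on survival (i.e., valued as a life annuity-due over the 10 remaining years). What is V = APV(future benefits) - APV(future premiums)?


v = 1/(1+i) = 0.961538
APV(future benefits) per unit = sum_{k=0}^{9} k_p_x * q * v^(k+1) = 0.039718
APV(future benefits) = 290434 * 0.039718 = 11535.5246
Life annuity-due factor ä_{x:10} = sum_{k=0}^{9} k_p_x * v^k = 8.261392
APV(future premiums) = 4965 * 8.261392 = 41017.8111
V = 11535.5246 - 41017.8111
= -29482.2865


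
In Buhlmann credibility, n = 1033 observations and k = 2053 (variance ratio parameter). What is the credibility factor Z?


Z = n / (n + k)
= 1033 / (1033 + 2053)
= 1033 / 3086
= 0.3347


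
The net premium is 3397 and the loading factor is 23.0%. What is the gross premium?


Gross = net * (1 + loading)
= 3397 * (1 + 0.23)
= 3397 * 1.23
= 4178.31


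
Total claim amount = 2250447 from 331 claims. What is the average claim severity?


severity = total / number
= 2250447 / 331
= 6798.9335


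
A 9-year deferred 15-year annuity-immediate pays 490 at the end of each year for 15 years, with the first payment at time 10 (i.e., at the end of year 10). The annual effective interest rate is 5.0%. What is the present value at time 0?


PV at time 9 of the 15-year annuity-immediate:
a_n = 490 * (1-(1+0.05)^(-15))/0.05 = 5086.0324
Discount back 9 years to time 0:
PV = 5086.0324 * (1+0.05)^(-9)
= 5086.0324 * 0.644609
= 3278.5019


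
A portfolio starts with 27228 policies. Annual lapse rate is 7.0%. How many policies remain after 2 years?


remaining = initial * (1 - lapse)^years
= 27228 * (1 - 0.07)^2
= 27228 * 0.8649
= 23549.4972


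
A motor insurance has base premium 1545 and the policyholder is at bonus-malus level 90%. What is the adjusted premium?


adjusted = base * BM_level / 100
= 1545 * 90 / 100
= 1545 * 0.9
= 1390.5


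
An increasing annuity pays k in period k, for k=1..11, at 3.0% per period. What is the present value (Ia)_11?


(Ia)_n = sum_{k=1}^{n} k * v^k, v = 1/(1+i)
v = 0.970874
Sum computed term by term:
(Ia)_11 = 52.7856


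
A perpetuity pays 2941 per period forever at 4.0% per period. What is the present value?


PV = PMT / i
= 2941 / 0.04
= 73525.0


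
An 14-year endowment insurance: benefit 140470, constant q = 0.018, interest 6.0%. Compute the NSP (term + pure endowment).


Term component = 21297.8075
Pure endowment = 14_p_x * v^14 * benefit = 0.775463 * 0.442301 * 140470 = 48179.501
NSP = 69477.3085


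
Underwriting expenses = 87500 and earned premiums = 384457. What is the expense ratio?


Expense ratio = expenses / premiums
= 87500 / 384457
= 0.2276


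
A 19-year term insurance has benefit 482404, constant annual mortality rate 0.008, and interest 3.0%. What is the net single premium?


NSP = benefit * sum_{k=0}^{n-1} k_p_x * q * v^(k+1)
With constant q=0.008, v=0.970874
Sum = 0.107459
NSP = 482404 * 0.107459
= 51838.6599


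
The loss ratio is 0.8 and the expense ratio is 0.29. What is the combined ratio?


Combined ratio = loss ratio + expense ratio
= 0.8 + 0.29
= 1.09


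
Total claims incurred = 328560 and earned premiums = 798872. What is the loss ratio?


Loss ratio = claims / premiums
= 328560 / 798872
= 0.4113


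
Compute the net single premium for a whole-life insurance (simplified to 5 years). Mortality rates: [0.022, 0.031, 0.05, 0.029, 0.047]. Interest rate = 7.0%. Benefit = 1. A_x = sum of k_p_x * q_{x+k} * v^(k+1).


v = 0.934579
Year 0: k_p_x=1.0, q=0.022, term=0.020561
Year 1: k_p_x=0.978, q=0.031, term=0.026481
Year 2: k_p_x=0.947682, q=0.05, term=0.03868
Year 3: k_p_x=0.900298, q=0.029, term=0.019918
Year 4: k_p_x=0.874189, q=0.047, term=0.029294
A_x = 0.1349


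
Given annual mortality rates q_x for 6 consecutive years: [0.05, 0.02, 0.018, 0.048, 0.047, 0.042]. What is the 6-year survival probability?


p_k = 1 - q_k for each year
Survival = product of (1 - q_k)
= 0.95 * 0.98 * 0.982 * 0.952 * 0.953 * 0.958
= 0.7946


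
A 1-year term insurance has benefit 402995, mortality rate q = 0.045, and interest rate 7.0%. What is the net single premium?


NSP = benefit * q * v
v = 1/(1+i) = 0.934579
NSP = 402995 * 0.045 * 0.934579
= 16948.3879


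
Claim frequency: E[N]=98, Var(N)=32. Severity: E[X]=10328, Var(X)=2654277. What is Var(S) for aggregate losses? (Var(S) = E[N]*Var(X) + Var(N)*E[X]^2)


Var(S) = E[N]*Var(X) + Var(N)*E[X]^2
= 98*2654277 + 32*10328^2
= 260119146 + 3413362688
= 3.6735e+09


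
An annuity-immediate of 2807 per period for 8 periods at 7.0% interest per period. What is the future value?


FV = PMT * ((1+i)^n - 1) / i
= 2807 * ((1.07)^8 - 1) / 0.07
= 2807 * (1.718186 - 1) / 0.07
= 28799.2658


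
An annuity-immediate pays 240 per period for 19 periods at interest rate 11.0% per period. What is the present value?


PV = PMT * (1 - (1+i)^(-n)) / i
= 240 * (1 - (1+0.11)^(-19)) / 0.11
= 240 * (1 - 0.137678) / 0.11
= 240 * 7.839294
= 1881.4306


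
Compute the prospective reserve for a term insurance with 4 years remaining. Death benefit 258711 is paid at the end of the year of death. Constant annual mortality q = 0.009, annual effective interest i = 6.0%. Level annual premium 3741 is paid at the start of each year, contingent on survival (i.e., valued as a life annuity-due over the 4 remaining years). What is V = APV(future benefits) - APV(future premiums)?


v = 1/(1+i) = 0.943396
APV(future benefits) per unit = sum_{k=0}^{3} k_p_x * q * v^(k+1) = 0.030788
APV(future benefits) = 258711 * 0.030788 = 7965.1174
Life annuity-due factor ä_{x:4} = sum_{k=0}^{3} k_p_x * v^k = 3.626107
APV(future premiums) = 3741 * 3.626107 = 13565.2672
V = 7965.1174 - 13565.2672
= -5600.1497


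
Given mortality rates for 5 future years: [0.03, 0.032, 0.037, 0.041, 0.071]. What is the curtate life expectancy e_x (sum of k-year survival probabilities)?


e_x = sum_{k=1}^{n} k_p_x
k_p_x values:
  1_p_x = 0.97
  2_p_x = 0.93896
  3_p_x = 0.904218
  4_p_x = 0.867146
  5_p_x = 0.805578
e_x = 4.4859


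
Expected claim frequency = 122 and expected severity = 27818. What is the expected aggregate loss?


E[S] = E[N] * E[X]
= 122 * 27818
= 3.3938e+06


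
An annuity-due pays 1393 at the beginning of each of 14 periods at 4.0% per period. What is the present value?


PV_due = PMT * (1-(1+i)^(-n))/i * (1+i)
PV_immediate = 14714.4302
PV_due = 14714.4302 * 1.04
= 15303.0075


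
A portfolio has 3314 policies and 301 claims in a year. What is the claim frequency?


frequency = claims / policies
= 301 / 3314
= 0.0908


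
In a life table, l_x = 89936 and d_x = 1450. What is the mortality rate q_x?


q_x = d_x / l_x
= 1450 / 89936
= 0.0161


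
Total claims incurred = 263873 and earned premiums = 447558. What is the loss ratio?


Loss ratio = claims / premiums
= 263873 / 447558
= 0.5896


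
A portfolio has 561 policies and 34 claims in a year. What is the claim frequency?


frequency = claims / policies
= 34 / 561
= 0.0606


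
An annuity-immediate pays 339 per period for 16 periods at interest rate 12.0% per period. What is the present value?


PV = PMT * (1 - (1+i)^(-n)) / i
= 339 * (1 - (1+0.12)^(-16)) / 0.12
= 339 * (1 - 0.163122) / 0.12
= 339 * 6.973986
= 2364.1813


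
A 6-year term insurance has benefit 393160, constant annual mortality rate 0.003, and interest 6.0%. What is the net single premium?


NSP = benefit * sum_{k=0}^{n-1} k_p_x * q * v^(k+1)
With constant q=0.003, v=0.943396
Sum = 0.014649
NSP = 393160 * 0.014649
= 5759.4937


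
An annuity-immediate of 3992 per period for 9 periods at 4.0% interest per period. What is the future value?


FV = PMT * ((1+i)^n - 1) / i
= 3992 * ((1.04)^9 - 1) / 0.04
= 3992 * (1.423312 - 1) / 0.04
= 42246.5189


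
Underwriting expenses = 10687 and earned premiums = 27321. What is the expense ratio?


Expense ratio = expenses / premiums
= 10687 / 27321
= 0.3912


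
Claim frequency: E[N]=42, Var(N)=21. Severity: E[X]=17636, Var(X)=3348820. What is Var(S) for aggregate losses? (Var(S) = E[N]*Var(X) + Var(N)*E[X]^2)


Var(S) = E[N]*Var(X) + Var(N)*E[X]^2
= 42*3348820 + 21*17636^2
= 140650440 + 6531598416
= 6.6722e+09


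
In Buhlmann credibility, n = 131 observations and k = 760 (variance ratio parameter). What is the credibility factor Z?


Z = n / (n + k)
= 131 / (131 + 760)
= 131 / 891
= 0.147


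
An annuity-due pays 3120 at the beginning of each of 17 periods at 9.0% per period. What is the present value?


PV_due = PMT * (1-(1+i)^(-n))/i * (1+i)
PV_immediate = 26656.1299
PV_due = 26656.1299 * 1.09
= 29055.1816


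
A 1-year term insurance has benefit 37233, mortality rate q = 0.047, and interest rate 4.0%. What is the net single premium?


NSP = benefit * q * v
v = 1/(1+i) = 0.961538
NSP = 37233 * 0.047 * 0.961538
= 1682.6452


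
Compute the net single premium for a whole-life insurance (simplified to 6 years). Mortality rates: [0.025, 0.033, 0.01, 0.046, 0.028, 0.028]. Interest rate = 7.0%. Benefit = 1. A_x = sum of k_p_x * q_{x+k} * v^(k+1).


v = 0.934579
Year 0: k_p_x=1.0, q=0.025, term=0.023364
Year 1: k_p_x=0.975, q=0.033, term=0.028103
Year 2: k_p_x=0.942825, q=0.01, term=0.007696
Year 3: k_p_x=0.933397, q=0.046, term=0.032756
Year 4: k_p_x=0.89046, q=0.028, term=0.017777
Year 5: k_p_x=0.865528, q=0.028, term=0.016149
A_x = 0.1258


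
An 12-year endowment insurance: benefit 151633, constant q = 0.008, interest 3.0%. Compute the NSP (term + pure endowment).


Term component = 11590.1101
Pure endowment = 12_p_x * v^12 * benefit = 0.908113 * 0.70138 * 151633 = 96579.9768
NSP = 108170.087


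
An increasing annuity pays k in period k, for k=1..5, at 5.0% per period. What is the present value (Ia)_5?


(Ia)_n = sum_{k=1}^{n} k * v^k, v = 1/(1+i)
v = 0.952381
Sum computed term by term:
(Ia)_5 = 12.5664


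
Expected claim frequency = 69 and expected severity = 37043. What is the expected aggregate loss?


E[S] = E[N] * E[X]
= 69 * 37043
= 2.5560e+06


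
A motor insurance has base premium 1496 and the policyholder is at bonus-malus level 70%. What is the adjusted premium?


adjusted = base * BM_level / 100
= 1496 * 70 / 100
= 1496 * 0.7
= 1047.2


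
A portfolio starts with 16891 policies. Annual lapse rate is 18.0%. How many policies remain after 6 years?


remaining = initial * (1 - lapse)^years
= 16891 * (1 - 0.18)^6
= 16891 * 0.304007
= 5134.9767


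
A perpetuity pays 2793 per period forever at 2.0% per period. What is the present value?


PV = PMT / i
= 2793 / 0.02
= 139650.0


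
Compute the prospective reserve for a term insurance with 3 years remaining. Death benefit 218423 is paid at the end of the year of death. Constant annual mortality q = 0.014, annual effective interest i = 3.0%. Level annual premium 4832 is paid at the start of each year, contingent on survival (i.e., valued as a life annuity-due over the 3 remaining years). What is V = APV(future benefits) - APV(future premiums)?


v = 1/(1+i) = 0.970874
APV(future benefits) per unit = sum_{k=0}^{2} k_p_x * q * v^(k+1) = 0.03906
APV(future benefits) = 218423 * 0.03906 = 8531.5119
Life annuity-due factor ä_{x:3} = sum_{k=0}^{2} k_p_x * v^k = 2.87367
APV(future premiums) = 4832 * 2.87367 = 13885.5711
V = 8531.5119 - 13885.5711
= -5354.0592


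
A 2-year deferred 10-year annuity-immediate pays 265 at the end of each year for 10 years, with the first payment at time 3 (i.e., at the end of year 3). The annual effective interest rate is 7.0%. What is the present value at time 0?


PV at time 2 of the 10-year annuity-immediate:
a_n = 265 * (1-(1+0.07)^(-10))/0.07 = 1861.2491
Discount back 2 years to time 0:
PV = 1861.2491 * (1+0.07)^(-2)
= 1861.2491 * 0.873439
= 1625.6871


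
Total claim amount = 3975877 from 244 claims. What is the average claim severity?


severity = total / number
= 3975877 / 244
= 16294.5779


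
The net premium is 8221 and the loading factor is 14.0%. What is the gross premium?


Gross = net * (1 + loading)
= 8221 * (1 + 0.14)
= 8221 * 1.14
= 9371.94


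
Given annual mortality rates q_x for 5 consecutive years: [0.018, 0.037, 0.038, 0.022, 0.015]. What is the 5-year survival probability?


p_k = 1 - q_k for each year
Survival = product of (1 - q_k)
= 0.982 * 0.963 * 0.962 * 0.978 * 0.985
= 0.8764


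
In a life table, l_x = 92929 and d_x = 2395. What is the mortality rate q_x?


q_x = d_x / l_x
= 2395 / 92929
= 0.0258


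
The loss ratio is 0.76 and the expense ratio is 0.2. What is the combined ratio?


Combined ratio = loss ratio + expense ratio
= 0.76 + 0.2
= 0.96


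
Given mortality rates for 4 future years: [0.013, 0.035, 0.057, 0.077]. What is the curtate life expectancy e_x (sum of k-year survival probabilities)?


e_x = sum_{k=1}^{n} k_p_x
k_p_x values:
  1_p_x = 0.987
  2_p_x = 0.952455
  3_p_x = 0.898165
  4_p_x = 0.829006
e_x = 3.6666


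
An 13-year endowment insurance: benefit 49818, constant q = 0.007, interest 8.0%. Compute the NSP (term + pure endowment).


Term component = 2663.115
Pure endowment = 13_p_x * v^13 * benefit = 0.912726 * 0.367698 * 49818 = 16719.2849
NSP = 19382.3999


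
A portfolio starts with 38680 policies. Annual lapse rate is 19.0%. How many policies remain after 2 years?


remaining = initial * (1 - lapse)^years
= 38680 * (1 - 0.19)^2
= 38680 * 0.6561
= 25377.948


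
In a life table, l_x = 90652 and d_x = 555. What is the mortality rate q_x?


q_x = d_x / l_x
= 555 / 90652
= 0.0061


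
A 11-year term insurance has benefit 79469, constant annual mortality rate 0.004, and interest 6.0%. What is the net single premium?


NSP = benefit * sum_{k=0}^{n-1} k_p_x * q * v^(k+1)
With constant q=0.004, v=0.943396
Sum = 0.030996
NSP = 79469 * 0.030996
= 2463.2066


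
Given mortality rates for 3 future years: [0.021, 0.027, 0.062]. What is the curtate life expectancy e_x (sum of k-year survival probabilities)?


e_x = sum_{k=1}^{n} k_p_x
k_p_x values:
  1_p_x = 0.979
  2_p_x = 0.952567
  3_p_x = 0.893508
e_x = 2.8251


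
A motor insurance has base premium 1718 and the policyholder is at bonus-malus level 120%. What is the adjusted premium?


adjusted = base * BM_level / 100
= 1718 * 120 / 100
= 1718 * 1.2
= 2061.6


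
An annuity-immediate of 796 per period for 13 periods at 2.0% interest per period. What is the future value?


FV = PMT * ((1+i)^n - 1) / i
= 796 * ((1.02)^13 - 1) / 0.02
= 796 * (1.293607 - 1) / 0.02
= 11685.5439


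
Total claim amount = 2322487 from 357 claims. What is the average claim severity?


severity = total / number
= 2322487 / 357
= 6505.5658


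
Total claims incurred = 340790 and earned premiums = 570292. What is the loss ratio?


Loss ratio = claims / premiums
= 340790 / 570292
= 0.5976


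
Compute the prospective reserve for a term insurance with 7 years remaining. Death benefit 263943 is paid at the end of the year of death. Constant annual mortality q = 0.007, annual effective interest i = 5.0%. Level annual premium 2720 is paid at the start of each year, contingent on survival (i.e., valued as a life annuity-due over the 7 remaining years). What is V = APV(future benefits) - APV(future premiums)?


v = 1/(1+i) = 0.952381
APV(future benefits) per unit = sum_{k=0}^{6} k_p_x * q * v^(k+1) = 0.039718
APV(future benefits) = 263943 * 0.039718 = 10483.3281
Life annuity-due factor ä_{x:7} = sum_{k=0}^{6} k_p_x * v^k = 5.957723
APV(future premiums) = 2720 * 5.957723 = 16205.0059
V = 10483.3281 - 16205.0059
= -5721.6778


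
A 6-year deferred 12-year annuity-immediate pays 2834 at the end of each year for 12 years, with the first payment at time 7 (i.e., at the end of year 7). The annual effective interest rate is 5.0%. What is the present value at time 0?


PV at time 6 of the 12-year annuity-immediate:
a_n = 2834 * (1-(1+0.05)^(-12))/0.05 = 25118.4551
Discount back 6 years to time 0:
PV = 25118.4551 * (1+0.05)^(-6)
= 25118.4551 * 0.746215
= 18743.778


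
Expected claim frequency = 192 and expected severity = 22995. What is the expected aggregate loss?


E[S] = E[N] * E[X]
= 192 * 22995
= 4.4150e+06


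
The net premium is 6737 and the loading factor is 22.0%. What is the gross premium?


Gross = net * (1 + loading)
= 6737 * (1 + 0.22)
= 6737 * 1.22
= 8219.14


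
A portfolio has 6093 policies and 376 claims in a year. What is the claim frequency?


frequency = claims / policies
= 376 / 6093
= 0.0617


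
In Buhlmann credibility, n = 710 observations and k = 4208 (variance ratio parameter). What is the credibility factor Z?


Z = n / (n + k)
= 710 / (710 + 4208)
= 710 / 4918
= 0.1444


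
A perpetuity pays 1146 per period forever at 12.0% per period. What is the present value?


PV = PMT / i
= 1146 / 0.12
= 9550.0


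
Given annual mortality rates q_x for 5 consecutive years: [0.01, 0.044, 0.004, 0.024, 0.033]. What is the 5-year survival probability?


p_k = 1 - q_k for each year
Survival = product of (1 - q_k)
= 0.99 * 0.956 * 0.996 * 0.976 * 0.967
= 0.8897


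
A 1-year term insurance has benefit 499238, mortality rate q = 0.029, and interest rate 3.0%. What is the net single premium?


NSP = benefit * q * v
v = 1/(1+i) = 0.970874
NSP = 499238 * 0.029 * 0.970874
= 14056.2155


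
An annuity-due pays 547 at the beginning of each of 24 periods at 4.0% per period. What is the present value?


PV_due = PMT * (1-(1+i)^(-n))/i * (1+i)
PV_immediate = 8340.0888
PV_due = 8340.0888 * 1.04
= 8673.6924


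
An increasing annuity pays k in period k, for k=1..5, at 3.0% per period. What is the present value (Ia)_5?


(Ia)_n = sum_{k=1}^{n} k * v^k, v = 1/(1+i)
v = 0.970874
Sum computed term by term:
(Ia)_5 = 13.4685


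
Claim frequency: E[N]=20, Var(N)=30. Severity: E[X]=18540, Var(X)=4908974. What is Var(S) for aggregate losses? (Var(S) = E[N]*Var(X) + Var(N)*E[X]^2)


Var(S) = E[N]*Var(X) + Var(N)*E[X]^2
= 20*4908974 + 30*18540^2
= 98179480 + 10311948000
= 1.0410e+10


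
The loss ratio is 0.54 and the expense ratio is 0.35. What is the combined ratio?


Combined ratio = loss ratio + expense ratio
= 0.54 + 0.35
= 0.89


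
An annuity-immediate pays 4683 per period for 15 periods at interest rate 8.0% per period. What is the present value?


PV = PMT * (1 - (1+i)^(-n)) / i
= 4683 * (1 - (1+0.08)^(-15)) / 0.08
= 4683 * (1 - 0.315242) / 0.08
= 4683 * 8.559479
= 40084.0387


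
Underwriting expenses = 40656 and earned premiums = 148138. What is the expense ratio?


Expense ratio = expenses / premiums
= 40656 / 148138
= 0.2744


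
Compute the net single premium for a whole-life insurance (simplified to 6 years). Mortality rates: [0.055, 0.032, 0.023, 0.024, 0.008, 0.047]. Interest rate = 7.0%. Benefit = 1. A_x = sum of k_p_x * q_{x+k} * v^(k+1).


v = 0.934579
Year 0: k_p_x=1.0, q=0.055, term=0.051402
Year 1: k_p_x=0.945, q=0.032, term=0.026413
Year 2: k_p_x=0.91476, q=0.023, term=0.017174
Year 3: k_p_x=0.893721, q=0.024, term=0.016364
Year 4: k_p_x=0.872271, q=0.008, term=0.004975
Year 5: k_p_x=0.865293, q=0.047, term=0.027099
A_x = 0.1434


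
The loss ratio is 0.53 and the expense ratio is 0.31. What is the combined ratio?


Combined ratio = loss ratio + expense ratio
= 0.53 + 0.31
= 0.84


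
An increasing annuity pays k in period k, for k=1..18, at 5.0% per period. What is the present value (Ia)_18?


(Ia)_n = sum_{k=1}^{n} k * v^k, v = 1/(1+i)
v = 0.952381
Sum computed term by term:
(Ia)_18 = 95.8939


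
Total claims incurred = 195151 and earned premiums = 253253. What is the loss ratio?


Loss ratio = claims / premiums
= 195151 / 253253
= 0.7706


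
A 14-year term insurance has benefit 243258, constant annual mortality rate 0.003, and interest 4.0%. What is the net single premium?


NSP = benefit * sum_{k=0}^{n-1} k_p_x * q * v^(k+1)
With constant q=0.003, v=0.961538
Sum = 0.031138
NSP = 243258 * 0.031138
= 7574.5712


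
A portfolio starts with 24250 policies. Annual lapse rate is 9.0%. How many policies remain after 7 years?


remaining = initial * (1 - lapse)^years
= 24250 * (1 - 0.09)^7
= 24250 * 0.516761
= 12531.4547


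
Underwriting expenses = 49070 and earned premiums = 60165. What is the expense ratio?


Expense ratio = expenses / premiums
= 49070 / 60165
= 0.8156


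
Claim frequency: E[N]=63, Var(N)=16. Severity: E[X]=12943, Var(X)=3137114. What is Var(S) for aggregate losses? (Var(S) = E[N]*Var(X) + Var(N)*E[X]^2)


Var(S) = E[N]*Var(X) + Var(N)*E[X]^2
= 63*3137114 + 16*12943^2
= 197638182 + 2680339984
= 2.8780e+09


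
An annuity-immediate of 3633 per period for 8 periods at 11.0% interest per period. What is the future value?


FV = PMT * ((1+i)^n - 1) / i
= 3633 * ((1.11)^8 - 1) / 0.11
= 3633 * (2.304538 - 1) / 0.11
= 43085.3247


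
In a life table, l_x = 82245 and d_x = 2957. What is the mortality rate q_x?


q_x = d_x / l_x
= 2957 / 82245
= 0.036


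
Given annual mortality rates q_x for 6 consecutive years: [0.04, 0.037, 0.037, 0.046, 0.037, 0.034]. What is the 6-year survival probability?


p_k = 1 - q_k for each year
Survival = product of (1 - q_k)
= 0.96 * 0.963 * 0.963 * 0.954 * 0.963 * 0.966
= 0.7901


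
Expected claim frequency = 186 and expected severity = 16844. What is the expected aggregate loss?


E[S] = E[N] * E[X]
= 186 * 16844
= 3.1330e+06


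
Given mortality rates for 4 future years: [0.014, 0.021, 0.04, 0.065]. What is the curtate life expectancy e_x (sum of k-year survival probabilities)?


e_x = sum_{k=1}^{n} k_p_x
k_p_x values:
  1_p_x = 0.986
  2_p_x = 0.965294
  3_p_x = 0.926682
  4_p_x = 0.866448
e_x = 3.7444


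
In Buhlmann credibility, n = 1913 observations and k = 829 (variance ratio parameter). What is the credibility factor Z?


Z = n / (n + k)
= 1913 / (1913 + 829)
= 1913 / 2742
= 0.6977


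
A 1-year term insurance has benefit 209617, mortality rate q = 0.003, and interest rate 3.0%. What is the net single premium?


NSP = benefit * q * v
v = 1/(1+i) = 0.970874
NSP = 209617 * 0.003 * 0.970874
= 610.535


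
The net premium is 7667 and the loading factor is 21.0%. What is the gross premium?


Gross = net * (1 + loading)
= 7667 * (1 + 0.21)
= 7667 * 1.21
= 9277.07


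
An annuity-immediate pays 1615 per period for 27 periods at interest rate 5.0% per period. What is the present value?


PV = PMT * (1 - (1+i)^(-n)) / i
= 1615 * (1 - (1+0.05)^(-27)) / 0.05
= 1615 * (1 - 0.267848) / 0.05
= 1615 * 14.643034
= 23648.4993


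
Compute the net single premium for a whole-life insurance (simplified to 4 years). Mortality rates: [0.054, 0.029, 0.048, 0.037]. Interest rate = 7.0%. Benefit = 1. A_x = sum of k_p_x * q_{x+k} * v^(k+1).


v = 0.934579
Year 0: k_p_x=1.0, q=0.054, term=0.050467
Year 1: k_p_x=0.946, q=0.029, term=0.023962
Year 2: k_p_x=0.918566, q=0.048, term=0.035992
Year 3: k_p_x=0.874475, q=0.037, term=0.024684
A_x = 0.1351


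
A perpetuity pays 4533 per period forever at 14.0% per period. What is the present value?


PV = PMT / i
= 4533 / 0.14
= 32378.5714


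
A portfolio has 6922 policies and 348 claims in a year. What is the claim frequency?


frequency = claims / policies
= 348 / 6922
= 0.0503


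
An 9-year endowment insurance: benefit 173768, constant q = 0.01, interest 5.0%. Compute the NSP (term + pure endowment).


Term component = 11907.1231
Pure endowment = 9_p_x * v^9 * benefit = 0.913517 * 0.644609 * 173768 = 102325.2613
NSP = 114232.3844


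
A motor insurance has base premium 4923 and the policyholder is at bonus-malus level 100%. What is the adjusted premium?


adjusted = base * BM_level / 100
= 4923 * 100 / 100
= 4923 * 1.0
= 4923.0


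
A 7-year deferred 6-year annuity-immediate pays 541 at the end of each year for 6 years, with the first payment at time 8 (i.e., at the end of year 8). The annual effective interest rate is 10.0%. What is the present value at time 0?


PV at time 7 of the 6-year annuity-immediate:
a_n = 541 * (1-(1+0.1)^(-6))/0.1 = 2356.196
Discount back 7 years to time 0:
PV = 2356.196 * (1+0.1)^(-7)
= 2356.196 * 0.513158
= 1209.1011


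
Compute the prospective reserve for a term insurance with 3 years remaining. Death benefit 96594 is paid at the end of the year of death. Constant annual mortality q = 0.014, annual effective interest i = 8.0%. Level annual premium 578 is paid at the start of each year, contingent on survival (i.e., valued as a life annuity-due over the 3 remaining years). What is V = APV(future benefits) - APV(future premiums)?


v = 1/(1+i) = 0.925926
APV(future benefits) per unit = sum_{k=0}^{2} k_p_x * q * v^(k+1) = 0.035602
APV(future benefits) = 96594 * 0.035602 = 3438.9701
Life annuity-due factor ä_{x:3} = sum_{k=0}^{2} k_p_x * v^k = 2.746464
APV(future premiums) = 578 * 2.746464 = 1587.4564
V = 3438.9701 - 1587.4564
= 1851.5137


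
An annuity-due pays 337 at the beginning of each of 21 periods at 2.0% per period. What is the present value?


PV_due = PMT * (1-(1+i)^(-n))/i * (1+i)
PV_immediate = 5732.7775
PV_due = 5732.7775 * 1.02
= 5847.433


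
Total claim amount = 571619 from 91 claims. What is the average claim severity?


severity = total / number
= 571619 / 91
= 6281.5275


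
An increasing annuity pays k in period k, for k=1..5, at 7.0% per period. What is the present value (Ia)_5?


(Ia)_n = sum_{k=1}^{n} k * v^k, v = 1/(1+i)
v = 0.934579
Sum computed term by term:
(Ia)_5 = 11.7469


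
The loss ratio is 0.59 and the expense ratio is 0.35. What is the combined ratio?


Combined ratio = loss ratio + expense ratio
= 0.59 + 0.35
= 0.94


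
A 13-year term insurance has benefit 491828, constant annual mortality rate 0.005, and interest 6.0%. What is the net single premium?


NSP = benefit * sum_{k=0}^{n-1} k_p_x * q * v^(k+1)
With constant q=0.005, v=0.943396
Sum = 0.043134
NSP = 491828 * 0.043134
= 21214.3512


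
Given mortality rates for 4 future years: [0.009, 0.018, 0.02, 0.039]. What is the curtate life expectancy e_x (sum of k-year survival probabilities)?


e_x = sum_{k=1}^{n} k_p_x
k_p_x values:
  1_p_x = 0.991
  2_p_x = 0.973162
  3_p_x = 0.953699
  4_p_x = 0.916505
e_x = 3.8344


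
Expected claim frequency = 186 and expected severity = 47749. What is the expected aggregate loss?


E[S] = E[N] * E[X]
= 186 * 47749
= 8.8813e+06


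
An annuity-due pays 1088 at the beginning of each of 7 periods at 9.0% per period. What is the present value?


PV_due = PMT * (1-(1+i)^(-n))/i * (1+i)
PV_immediate = 5475.8527
PV_due = 5475.8527 * 1.09
= 5968.6794


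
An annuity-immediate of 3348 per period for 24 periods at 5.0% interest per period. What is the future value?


FV = PMT * ((1+i)^n - 1) / i
= 3348 * ((1.05)^24 - 1) / 0.05
= 3348 * (3.2251 - 1) / 0.05
= 148992.6922


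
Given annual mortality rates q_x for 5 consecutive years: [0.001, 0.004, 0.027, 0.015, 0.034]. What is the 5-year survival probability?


p_k = 1 - q_k for each year
Survival = product of (1 - q_k)
= 0.999 * 0.996 * 0.973 * 0.985 * 0.966
= 0.9212


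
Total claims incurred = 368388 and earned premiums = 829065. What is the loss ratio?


Loss ratio = claims / premiums
= 368388 / 829065
= 0.4443


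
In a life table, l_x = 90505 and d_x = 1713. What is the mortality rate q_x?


q_x = d_x / l_x
= 1713 / 90505
= 0.0189


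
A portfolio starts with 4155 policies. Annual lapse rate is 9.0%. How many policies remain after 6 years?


remaining = initial * (1 - lapse)^years
= 4155 * (1 - 0.09)^6
= 4155 * 0.567869
= 2359.4967


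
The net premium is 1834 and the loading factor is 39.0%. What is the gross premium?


Gross = net * (1 + loading)
= 1834 * (1 + 0.39)
= 1834 * 1.39
= 2549.26


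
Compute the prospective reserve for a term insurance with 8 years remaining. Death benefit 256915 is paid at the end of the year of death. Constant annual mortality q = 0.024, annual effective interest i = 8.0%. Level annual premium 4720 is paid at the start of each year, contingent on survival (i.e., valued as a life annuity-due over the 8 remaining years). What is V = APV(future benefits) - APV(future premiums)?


v = 1/(1+i) = 0.925926
APV(future benefits) per unit = sum_{k=0}^{7} k_p_x * q * v^(k+1) = 0.128113
APV(future benefits) = 256915 * 0.128113 = 32914.0855
Life annuity-due factor ä_{x:8} = sum_{k=0}^{7} k_p_x * v^k = 5.765073
APV(future premiums) = 4720 * 5.765073 = 27211.1467
V = 32914.0855 - 27211.1467
= 5702.9388


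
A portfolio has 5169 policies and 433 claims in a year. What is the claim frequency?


frequency = claims / policies
= 433 / 5169
= 0.0838


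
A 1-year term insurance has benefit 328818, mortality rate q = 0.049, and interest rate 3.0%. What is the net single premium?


NSP = benefit * q * v
v = 1/(1+i) = 0.970874
NSP = 328818 * 0.049 * 0.970874
= 15642.7981


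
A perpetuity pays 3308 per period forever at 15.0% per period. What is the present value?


PV = PMT / i
= 3308 / 0.15
= 22053.3333


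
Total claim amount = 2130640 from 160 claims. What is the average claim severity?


severity = total / number
= 2130640 / 160
= 13316.5


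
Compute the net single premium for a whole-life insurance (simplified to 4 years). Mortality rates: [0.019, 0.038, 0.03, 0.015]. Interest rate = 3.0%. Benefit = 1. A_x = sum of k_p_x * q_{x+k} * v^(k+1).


v = 0.970874
Year 0: k_p_x=1.0, q=0.019, term=0.018447
Year 1: k_p_x=0.981, q=0.038, term=0.035138
Year 2: k_p_x=0.943722, q=0.03, term=0.025909
Year 3: k_p_x=0.91541, q=0.015, term=0.0122
A_x = 0.0917


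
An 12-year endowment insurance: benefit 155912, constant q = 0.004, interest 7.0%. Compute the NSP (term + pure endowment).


Term component = 4861.403
Pure endowment = 12_p_x * v^12 * benefit = 0.953042 * 0.444012 * 155912 = 65976.044
NSP = 70837.4471


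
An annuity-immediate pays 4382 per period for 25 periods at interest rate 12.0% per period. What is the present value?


PV = PMT * (1 - (1+i)^(-n)) / i
= 4382 * (1 - (1+0.12)^(-25)) / 0.12
= 4382 * (1 - 0.058823) / 0.12
= 4382 * 7.843139
= 34368.6356


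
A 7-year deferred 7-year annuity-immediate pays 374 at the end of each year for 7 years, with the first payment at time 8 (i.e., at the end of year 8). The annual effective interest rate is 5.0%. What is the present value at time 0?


PV at time 7 of the 7-year annuity-immediate:
a_n = 374 * (1-(1+0.05)^(-7))/0.05 = 2164.1037
Discount back 7 years to time 0:
PV = 2164.1037 * (1+0.05)^(-7)
= 2164.1037 * 0.710681
= 1537.9881


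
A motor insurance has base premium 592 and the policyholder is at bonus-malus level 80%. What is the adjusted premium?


adjusted = base * BM_level / 100
= 592 * 80 / 100
= 592 * 0.8
= 473.6


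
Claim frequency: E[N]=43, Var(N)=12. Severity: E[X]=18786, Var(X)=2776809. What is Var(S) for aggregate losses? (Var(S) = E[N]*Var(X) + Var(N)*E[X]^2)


Var(S) = E[N]*Var(X) + Var(N)*E[X]^2
= 43*2776809 + 12*18786^2
= 119402787 + 4234965552
= 4.3544e+09


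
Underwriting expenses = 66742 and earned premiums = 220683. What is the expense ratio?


Expense ratio = expenses / premiums
= 66742 / 220683
= 0.3024


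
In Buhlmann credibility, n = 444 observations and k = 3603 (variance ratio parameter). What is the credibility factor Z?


Z = n / (n + k)
= 444 / (444 + 3603)
= 444 / 4047
= 0.1097


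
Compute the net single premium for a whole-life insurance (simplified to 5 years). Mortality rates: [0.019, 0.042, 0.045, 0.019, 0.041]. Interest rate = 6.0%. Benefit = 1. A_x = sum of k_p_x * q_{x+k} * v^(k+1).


v = 0.943396
Year 0: k_p_x=1.0, q=0.019, term=0.017925
Year 1: k_p_x=0.981, q=0.042, term=0.03667
Year 2: k_p_x=0.939798, q=0.045, term=0.035508
Year 3: k_p_x=0.897507, q=0.019, term=0.013507
Year 4: k_p_x=0.880454, q=0.041, term=0.026975
A_x = 0.1306


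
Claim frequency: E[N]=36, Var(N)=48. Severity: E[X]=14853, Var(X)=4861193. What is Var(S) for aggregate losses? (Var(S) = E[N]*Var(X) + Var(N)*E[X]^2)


Var(S) = E[N]*Var(X) + Var(N)*E[X]^2
= 36*4861193 + 48*14853^2
= 175002948 + 10589357232
= 1.0764e+10


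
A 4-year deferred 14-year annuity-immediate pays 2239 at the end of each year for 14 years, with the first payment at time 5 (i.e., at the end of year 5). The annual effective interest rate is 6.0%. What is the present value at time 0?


PV at time 4 of the 14-year annuity-immediate:
a_n = 2239 * (1-(1+0.06)^(-14))/0.06 = 20811.469
Discount back 4 years to time 0:
PV = 20811.469 * (1+0.06)^(-4)
= 20811.469 * 0.792094
= 16484.6327


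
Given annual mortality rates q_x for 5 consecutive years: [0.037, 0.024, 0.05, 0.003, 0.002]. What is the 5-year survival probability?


p_k = 1 - q_k for each year
Survival = product of (1 - q_k)
= 0.963 * 0.976 * 0.95 * 0.997 * 0.998
= 0.8884


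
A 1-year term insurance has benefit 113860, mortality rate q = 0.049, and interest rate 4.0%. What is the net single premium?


NSP = benefit * q * v
v = 1/(1+i) = 0.961538
NSP = 113860 * 0.049 * 0.961538
= 5364.5577


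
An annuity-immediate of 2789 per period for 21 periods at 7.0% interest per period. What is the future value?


FV = PMT * ((1+i)^n - 1) / i
= 2789 * ((1.07)^21 - 1) / 0.07
= 2789 * (4.140562 - 1) / 0.07
= 125128.978


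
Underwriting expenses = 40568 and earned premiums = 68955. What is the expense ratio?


Expense ratio = expenses / premiums
= 40568 / 68955
= 0.5883


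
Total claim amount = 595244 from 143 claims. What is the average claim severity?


severity = total / number
= 595244 / 143
= 4162.5455


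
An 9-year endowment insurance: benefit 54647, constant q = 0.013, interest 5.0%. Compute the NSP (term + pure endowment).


Term component = 4815.0665
Pure endowment = 9_p_x * v^9 * benefit = 0.888903 * 0.644609 * 54647 = 31312.447
NSP = 36127.5135


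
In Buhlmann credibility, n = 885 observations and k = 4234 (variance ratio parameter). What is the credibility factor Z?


Z = n / (n + k)
= 885 / (885 + 4234)
= 885 / 5119
= 0.1729


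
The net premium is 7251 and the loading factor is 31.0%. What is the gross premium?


Gross = net * (1 + loading)
= 7251 * (1 + 0.31)
= 7251 * 1.31
= 9498.81


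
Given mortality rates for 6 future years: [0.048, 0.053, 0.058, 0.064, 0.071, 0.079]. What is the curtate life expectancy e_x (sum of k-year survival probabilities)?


e_x = sum_{k=1}^{n} k_p_x
k_p_x values:
  1_p_x = 0.952
  2_p_x = 0.901544
  3_p_x = 0.849254
  4_p_x = 0.794902
  5_p_x = 0.738464
  6_p_x = 0.680125
e_x = 4.9163


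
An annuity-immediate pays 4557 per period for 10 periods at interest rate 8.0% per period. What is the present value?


PV = PMT * (1 - (1+i)^(-n)) / i
= 4557 * (1 - (1+0.08)^(-10)) / 0.08
= 4557 * (1 - 0.463193) / 0.08
= 4557 * 6.710081
= 30577.8409


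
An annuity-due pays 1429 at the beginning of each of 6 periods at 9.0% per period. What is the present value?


PV_due = PMT * (1-(1+i)^(-n))/i * (1+i)
PV_immediate = 6410.3777
PV_due = 6410.3777 * 1.09
= 6987.3117


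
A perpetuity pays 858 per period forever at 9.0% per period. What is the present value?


PV = PMT / i
= 858 / 0.09
= 9533.3333


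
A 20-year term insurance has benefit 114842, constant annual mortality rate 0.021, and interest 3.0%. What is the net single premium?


NSP = benefit * sum_{k=0}^{n-1} k_p_x * q * v^(k+1)
With constant q=0.021, v=0.970874
Sum = 0.262637
NSP = 114842 * 0.262637
= 30161.7535


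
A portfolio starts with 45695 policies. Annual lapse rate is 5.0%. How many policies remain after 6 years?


remaining = initial * (1 - lapse)^years
= 45695 * (1 - 0.05)^6
= 45695 * 0.735092
= 33590.0239


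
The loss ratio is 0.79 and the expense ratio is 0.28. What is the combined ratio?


Combined ratio = loss ratio + expense ratio
= 0.79 + 0.28
= 1.07


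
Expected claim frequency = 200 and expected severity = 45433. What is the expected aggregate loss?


E[S] = E[N] * E[X]
= 200 * 45433
= 9.0866e+06


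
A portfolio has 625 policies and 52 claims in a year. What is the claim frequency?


frequency = claims / policies
= 52 / 625
= 0.0832


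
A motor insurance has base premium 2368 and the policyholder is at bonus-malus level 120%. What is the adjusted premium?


adjusted = base * BM_level / 100
= 2368 * 120 / 100
= 2368 * 1.2
= 2841.6


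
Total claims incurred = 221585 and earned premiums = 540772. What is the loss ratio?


Loss ratio = claims / premiums
= 221585 / 540772
= 0.4098


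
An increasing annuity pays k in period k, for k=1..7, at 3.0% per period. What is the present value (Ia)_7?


(Ia)_n = sum_{k=1}^{n} k * v^k, v = 1/(1+i)
v = 0.970874
Sum computed term by term:
(Ia)_7 = 24.185


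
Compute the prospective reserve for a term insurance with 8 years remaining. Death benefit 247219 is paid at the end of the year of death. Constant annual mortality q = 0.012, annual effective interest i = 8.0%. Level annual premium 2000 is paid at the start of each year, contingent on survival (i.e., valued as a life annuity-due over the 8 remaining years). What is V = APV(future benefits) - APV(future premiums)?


v = 1/(1+i) = 0.925926
APV(future benefits) per unit = sum_{k=0}^{7} k_p_x * q * v^(k+1) = 0.066453
APV(future benefits) = 247219 * 0.066453 = 16428.3497
Life annuity-due factor ä_{x:8} = sum_{k=0}^{7} k_p_x * v^k = 5.980736
APV(future premiums) = 2000 * 5.980736 = 11961.4712
V = 16428.3497 - 11961.4712
= 4466.8785
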